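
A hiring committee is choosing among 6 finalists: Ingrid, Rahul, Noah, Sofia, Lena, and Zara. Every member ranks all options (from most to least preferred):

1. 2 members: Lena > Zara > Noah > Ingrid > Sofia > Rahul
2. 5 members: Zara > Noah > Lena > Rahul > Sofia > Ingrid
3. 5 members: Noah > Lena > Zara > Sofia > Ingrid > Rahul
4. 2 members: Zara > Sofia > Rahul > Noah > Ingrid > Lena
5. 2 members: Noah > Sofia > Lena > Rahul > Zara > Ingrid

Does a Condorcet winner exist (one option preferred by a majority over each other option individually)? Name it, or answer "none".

none

Checking pairwise contests:
Rahul beats Ingrid 9–7.
Noah beats Rahul 14–2.
Zara beats Noah 9–7.
Noah beats Sofia 14–2.
Noah beats Lena 14–2.
Lena beats Zara 9–7.
Every option loses at least one head-to-head, so there is no Condorcet winner.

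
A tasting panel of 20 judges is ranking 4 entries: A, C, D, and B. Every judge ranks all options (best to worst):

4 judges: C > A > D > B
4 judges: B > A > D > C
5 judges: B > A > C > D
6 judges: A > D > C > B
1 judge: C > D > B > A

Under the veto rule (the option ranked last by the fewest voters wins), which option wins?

Last-place votes: A 1, C 4, D 5, B 10.
A is ranked last by the fewest voters, so A wins.

A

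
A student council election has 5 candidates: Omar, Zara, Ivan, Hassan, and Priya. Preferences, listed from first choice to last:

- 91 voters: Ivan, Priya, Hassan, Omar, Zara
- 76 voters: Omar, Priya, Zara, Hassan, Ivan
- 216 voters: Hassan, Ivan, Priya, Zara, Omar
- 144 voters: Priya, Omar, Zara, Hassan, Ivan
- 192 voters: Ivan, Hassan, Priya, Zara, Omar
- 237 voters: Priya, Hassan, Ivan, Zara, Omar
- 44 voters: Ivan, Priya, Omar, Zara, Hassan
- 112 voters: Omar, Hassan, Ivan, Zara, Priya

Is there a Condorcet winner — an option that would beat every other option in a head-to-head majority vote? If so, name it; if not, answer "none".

none

Checking pairwise contests:
Zara beats Omar 645–467.
Ivan beats Zara 892–220.
Hassan beats Ivan 785–327.
Priya beats Hassan 592–520.
Ivan beats Priya 655–457.
Every option loses at least one head-to-head, so there is no Condorcet winner.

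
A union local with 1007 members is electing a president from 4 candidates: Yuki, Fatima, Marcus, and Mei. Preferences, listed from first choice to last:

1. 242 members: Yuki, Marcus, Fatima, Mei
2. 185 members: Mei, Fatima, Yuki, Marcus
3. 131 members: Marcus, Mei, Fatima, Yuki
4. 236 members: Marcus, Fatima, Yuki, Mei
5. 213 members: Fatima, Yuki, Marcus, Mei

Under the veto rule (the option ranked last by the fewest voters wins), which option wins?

Fatima

Last-place votes: Yuki 131, Fatima 0, Marcus 185, Mei 691.
Fatima is ranked last by the fewest voters, so Fatima wins.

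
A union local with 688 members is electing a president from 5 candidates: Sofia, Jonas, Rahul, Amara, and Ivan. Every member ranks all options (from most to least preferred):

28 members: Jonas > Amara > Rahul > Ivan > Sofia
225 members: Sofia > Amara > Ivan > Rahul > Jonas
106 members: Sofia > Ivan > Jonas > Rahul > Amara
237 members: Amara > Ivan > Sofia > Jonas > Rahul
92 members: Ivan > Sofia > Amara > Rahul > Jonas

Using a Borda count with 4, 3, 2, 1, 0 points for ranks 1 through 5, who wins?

Sofia: 28·0 + 225·4 + 106·4 + 237·2 + 92·3 = 2074
Jonas: 28·4 + 225·0 + 106·2 + 237·1 + 92·0 = 561
Rahul: 28·2 + 225·1 + 106·1 + 237·0 + 92·1 = 479
Amara: 28·3 + 225·3 + 106·0 + 237·4 + 92·2 = 1891
Ivan: 28·1 + 225·2 + 106·3 + 237·3 + 92·4 = 1875
Sofia has the highest Borda score (2074).

Sofia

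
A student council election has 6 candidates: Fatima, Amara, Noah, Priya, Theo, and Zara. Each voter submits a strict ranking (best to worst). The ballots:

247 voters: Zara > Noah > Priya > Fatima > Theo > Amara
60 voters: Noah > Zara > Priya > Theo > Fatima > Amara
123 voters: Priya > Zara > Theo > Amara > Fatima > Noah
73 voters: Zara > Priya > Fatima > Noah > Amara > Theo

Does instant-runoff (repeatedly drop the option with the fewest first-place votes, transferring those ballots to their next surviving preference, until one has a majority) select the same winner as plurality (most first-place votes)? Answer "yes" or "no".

Instant-runoff — R1 Fatima 0, Amara 0, Noah 60, Priya 123, Theo 0, Zara 320 (Zara winner). Winner: Zara.
Plurality — first-place votes: Fatima 0, Amara 0, Noah 60, Priya 123, Theo 0, Zara 320. Winner: Zara.
The two methods agree.

yes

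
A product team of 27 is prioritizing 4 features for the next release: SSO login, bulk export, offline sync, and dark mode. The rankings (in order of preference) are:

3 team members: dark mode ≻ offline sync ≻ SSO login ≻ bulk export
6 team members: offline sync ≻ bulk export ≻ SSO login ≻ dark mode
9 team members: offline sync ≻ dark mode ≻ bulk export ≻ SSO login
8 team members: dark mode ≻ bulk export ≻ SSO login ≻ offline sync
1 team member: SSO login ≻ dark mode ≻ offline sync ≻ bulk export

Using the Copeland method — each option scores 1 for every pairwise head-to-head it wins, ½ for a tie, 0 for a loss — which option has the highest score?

SSO login: loses to bulk export, offline sync, and dark mode → score 0.
bulk export: beats SSO login; loses to offline sync and dark mode → score 1.
offline sync: beats SSO login, bulk export, and dark mode → score 3.
dark mode: beats SSO login and bulk export; loses to offline sync → score 2.
offline sync has the best pairwise record.

offline sync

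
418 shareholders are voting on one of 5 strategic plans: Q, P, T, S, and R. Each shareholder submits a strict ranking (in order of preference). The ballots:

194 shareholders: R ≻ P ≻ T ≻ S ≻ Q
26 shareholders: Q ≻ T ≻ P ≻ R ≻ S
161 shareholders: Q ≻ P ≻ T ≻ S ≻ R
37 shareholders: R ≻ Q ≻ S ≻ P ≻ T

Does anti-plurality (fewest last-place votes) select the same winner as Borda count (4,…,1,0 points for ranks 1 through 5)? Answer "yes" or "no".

Anti-plurality — last-place votes: Q 194, P 0, T 37, S 26, R 161. Winner: P.
Borda — scores: Q 859, P 1154, T 788, S 429, R 950. Winner: P.
The two methods agree.

yes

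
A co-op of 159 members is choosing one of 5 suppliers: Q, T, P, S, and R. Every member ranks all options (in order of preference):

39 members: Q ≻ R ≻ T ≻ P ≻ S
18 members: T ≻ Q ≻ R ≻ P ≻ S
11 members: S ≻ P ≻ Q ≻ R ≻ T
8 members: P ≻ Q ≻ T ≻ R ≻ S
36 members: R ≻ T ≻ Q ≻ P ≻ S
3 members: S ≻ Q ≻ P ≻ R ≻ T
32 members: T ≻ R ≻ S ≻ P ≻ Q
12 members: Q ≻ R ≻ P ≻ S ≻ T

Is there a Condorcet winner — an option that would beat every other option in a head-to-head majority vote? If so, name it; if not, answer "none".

none

Checking pairwise contests:
T beats Q 86–73.
R beats T 101–58.
Q beats P 108–51.
Q beats S 113–46.
Q beats R 91–68.
Every option loses at least one head-to-head, so there is no Condorcet winner.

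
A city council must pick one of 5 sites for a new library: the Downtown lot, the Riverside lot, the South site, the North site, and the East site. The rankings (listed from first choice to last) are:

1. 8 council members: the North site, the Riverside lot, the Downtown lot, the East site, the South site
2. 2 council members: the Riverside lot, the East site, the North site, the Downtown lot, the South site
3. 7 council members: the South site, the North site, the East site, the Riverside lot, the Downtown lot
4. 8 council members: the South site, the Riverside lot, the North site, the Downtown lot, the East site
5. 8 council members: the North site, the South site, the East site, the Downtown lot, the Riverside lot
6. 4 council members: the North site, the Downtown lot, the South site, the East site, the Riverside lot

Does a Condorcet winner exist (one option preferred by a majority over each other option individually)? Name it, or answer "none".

the North site vs the Downtown lot: 37–0 for the North site.
the North site vs the Riverside lot: 27–10 for the North site.
the North site vs the South site: 22–15 for the North site.
the North site vs the East site: 35–2 for the North site.
the North site beats every other option head-to-head.

the North site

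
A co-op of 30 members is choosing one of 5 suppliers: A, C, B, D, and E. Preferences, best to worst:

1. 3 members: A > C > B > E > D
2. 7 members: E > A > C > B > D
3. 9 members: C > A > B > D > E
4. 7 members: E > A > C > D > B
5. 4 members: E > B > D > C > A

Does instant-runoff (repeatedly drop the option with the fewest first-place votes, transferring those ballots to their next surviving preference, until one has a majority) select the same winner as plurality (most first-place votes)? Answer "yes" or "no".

Instant-runoff — R1 A 3, C 9, B 0, D 0, E 18 (E winner). Winner: E.
Plurality — first-place votes: A 3, C 9, B 0, D 0, E 18. Winner: E.
The two methods agree.

yes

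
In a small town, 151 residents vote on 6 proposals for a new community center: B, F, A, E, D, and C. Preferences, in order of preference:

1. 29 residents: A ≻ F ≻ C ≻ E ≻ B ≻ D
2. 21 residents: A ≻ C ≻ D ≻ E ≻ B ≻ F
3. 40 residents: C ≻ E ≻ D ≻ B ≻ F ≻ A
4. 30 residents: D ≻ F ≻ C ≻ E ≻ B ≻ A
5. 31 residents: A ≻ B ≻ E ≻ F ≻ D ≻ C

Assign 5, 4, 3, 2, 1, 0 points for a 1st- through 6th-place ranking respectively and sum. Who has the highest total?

C

B: 29·1 + 21·1 + 40·2 + 30·1 + 31·4 = 284
F: 29·4 + 21·0 + 40·1 + 30·4 + 31·2 = 338
A: 29·5 + 21·5 + 40·0 + 30·0 + 31·5 = 405
E: 29·2 + 21·2 + 40·4 + 30·2 + 31·3 = 413
D: 29·0 + 21·3 + 40·3 + 30·5 + 31·1 = 364
C: 29·3 + 21·4 + 40·5 + 30·3 + 31·0 = 461
C has the highest Borda score (461).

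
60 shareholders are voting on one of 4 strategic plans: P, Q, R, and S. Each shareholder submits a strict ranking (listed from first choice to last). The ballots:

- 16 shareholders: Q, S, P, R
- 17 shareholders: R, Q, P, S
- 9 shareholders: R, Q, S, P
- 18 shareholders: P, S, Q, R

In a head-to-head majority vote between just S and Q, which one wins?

Q

Voters preferring S to Q: 18; preferring Q to S: 42.
Q wins the head-to-head.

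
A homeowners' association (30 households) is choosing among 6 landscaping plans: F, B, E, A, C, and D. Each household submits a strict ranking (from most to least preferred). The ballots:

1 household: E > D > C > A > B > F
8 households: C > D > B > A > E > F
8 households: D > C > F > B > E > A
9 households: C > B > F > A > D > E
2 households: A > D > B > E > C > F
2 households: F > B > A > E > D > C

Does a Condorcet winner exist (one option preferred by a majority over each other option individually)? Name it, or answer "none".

C

C vs F: 28–2 for C.
C vs B: 26–4 for C.
C vs E: 25–5 for C.
C vs A: 26–4 for C.
C vs D: 17–13 for C.
C beats every other option head-to-head.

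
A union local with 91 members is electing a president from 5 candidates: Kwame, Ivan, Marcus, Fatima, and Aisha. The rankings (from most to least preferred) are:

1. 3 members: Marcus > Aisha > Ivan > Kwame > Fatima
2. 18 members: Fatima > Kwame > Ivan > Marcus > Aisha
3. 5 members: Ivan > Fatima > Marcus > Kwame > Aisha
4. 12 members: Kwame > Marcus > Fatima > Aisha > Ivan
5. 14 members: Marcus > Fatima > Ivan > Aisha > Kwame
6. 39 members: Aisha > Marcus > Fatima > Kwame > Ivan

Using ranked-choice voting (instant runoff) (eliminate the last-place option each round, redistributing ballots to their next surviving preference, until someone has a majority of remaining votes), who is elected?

Round 1: Kwame 12, Ivan 5, Marcus 17, Fatima 18, Aisha 39. Eliminate Ivan.
Round 2: Kwame 12, Marcus 17, Fatima 23, Aisha 39. Eliminate Kwame.
Round 3: Marcus 29, Fatima 23, Aisha 39. Eliminate Fatima.
Round 4: Marcus 52, Aisha 39. Marcus has a majority.

Marcus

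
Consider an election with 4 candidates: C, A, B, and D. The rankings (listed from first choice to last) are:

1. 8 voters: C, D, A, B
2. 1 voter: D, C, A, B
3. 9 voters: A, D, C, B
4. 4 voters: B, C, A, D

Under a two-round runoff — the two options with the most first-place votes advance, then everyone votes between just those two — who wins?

C

Round 1 first-place votes: C 8, A 9, B 4, D 1.
A and C advance.
Runoff: A is preferred to C by 9 voters; C by 13.
C wins the runoff.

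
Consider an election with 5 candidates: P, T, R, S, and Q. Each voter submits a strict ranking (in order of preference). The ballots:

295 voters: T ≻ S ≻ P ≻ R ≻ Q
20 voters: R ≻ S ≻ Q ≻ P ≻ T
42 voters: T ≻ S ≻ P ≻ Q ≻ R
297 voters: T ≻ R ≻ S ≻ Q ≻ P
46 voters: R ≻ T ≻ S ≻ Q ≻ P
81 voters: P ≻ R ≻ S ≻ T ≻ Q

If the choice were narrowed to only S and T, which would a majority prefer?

T

Voters preferring S to T: 101; preferring T to S: 680.
T wins the head-to-head.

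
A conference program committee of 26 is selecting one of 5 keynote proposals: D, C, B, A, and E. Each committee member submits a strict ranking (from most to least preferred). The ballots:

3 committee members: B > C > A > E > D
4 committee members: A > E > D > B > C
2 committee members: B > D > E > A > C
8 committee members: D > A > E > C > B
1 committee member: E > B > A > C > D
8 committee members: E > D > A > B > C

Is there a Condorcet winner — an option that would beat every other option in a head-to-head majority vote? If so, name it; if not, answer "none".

none

Checking pairwise contests:
E beats D 16–10.
D beats C 22–4.
D beats B 20–6.
D beats A 18–8.
A beats E 15–11.
Every option loses at least one head-to-head, so there is no Condorcet winner.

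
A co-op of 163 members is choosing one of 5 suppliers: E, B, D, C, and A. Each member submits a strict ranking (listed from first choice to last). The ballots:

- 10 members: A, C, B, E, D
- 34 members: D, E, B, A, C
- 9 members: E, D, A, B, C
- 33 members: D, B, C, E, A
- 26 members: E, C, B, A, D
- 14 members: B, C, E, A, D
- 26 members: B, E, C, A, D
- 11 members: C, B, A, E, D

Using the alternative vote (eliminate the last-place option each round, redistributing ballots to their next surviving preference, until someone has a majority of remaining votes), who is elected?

Round 1: E 35, B 40, D 67, C 11, A 10. Eliminate A.
Round 2: E 35, B 40, D 67, C 21. Eliminate C.
Round 3: E 35, B 61, D 67. Eliminate E.
Round 4: B 87, D 76. B has a majority.

B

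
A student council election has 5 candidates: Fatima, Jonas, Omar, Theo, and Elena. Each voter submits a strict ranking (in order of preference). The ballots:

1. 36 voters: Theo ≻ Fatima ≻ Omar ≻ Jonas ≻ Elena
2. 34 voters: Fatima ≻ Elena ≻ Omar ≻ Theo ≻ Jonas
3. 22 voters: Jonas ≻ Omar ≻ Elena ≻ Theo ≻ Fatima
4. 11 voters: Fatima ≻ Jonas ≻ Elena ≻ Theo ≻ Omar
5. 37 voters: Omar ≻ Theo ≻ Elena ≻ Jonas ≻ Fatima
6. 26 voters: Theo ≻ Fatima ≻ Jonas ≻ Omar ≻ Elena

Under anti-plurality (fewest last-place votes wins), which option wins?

Last-place votes: Fatima 59, Jonas 34, Omar 11, Theo 0, Elena 62.
Theo is ranked last by the fewest voters, so Theo wins.

Theo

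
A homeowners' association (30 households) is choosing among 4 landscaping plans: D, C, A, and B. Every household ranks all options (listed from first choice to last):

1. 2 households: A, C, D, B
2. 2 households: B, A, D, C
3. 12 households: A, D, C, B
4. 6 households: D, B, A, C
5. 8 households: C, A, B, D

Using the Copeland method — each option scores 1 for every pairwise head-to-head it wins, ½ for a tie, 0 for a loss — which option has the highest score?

A

D: beats C and B; loses to A → score 2.
C: beats B; loses to D and A → score 1.
A: beats D, C, and B → score 3.
B: loses to D, C, and A → score 0.
A has the best pairwise record.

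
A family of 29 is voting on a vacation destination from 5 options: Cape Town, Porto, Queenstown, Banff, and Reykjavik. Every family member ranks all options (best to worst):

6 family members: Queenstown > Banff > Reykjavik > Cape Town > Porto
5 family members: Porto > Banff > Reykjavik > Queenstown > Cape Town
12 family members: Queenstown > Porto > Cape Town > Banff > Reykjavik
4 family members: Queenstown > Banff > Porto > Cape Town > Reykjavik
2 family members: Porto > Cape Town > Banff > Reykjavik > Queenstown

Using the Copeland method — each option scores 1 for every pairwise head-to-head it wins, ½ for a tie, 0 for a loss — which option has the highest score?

Cape Town: beats Reykjavik; loses to Porto, Queenstown, and Banff → score 1.
Porto: beats Cape Town, Banff, and Reykjavik; loses to Queenstown → score 3.
Queenstown: beats Cape Town, Porto, Banff, and Reykjavik → score 4.
Banff: beats Cape Town and Reykjavik; loses to Porto and Queenstown → score 2.
Reykjavik: loses to Cape Town, Porto, Queenstown, and Banff → score 0.
Queenstown has the best pairwise record.

Queenstown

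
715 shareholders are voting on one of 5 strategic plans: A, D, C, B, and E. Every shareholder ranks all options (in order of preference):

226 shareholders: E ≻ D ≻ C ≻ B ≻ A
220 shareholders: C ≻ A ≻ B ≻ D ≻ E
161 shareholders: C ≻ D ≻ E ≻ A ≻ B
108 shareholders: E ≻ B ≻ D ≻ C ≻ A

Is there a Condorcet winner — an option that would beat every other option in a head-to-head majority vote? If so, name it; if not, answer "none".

C

C vs A: 715–0 for C.
C vs D: 381–334 for C.
C vs B: 607–108 for C.
C vs E: 381–334 for C.
C beats every other option head-to-head.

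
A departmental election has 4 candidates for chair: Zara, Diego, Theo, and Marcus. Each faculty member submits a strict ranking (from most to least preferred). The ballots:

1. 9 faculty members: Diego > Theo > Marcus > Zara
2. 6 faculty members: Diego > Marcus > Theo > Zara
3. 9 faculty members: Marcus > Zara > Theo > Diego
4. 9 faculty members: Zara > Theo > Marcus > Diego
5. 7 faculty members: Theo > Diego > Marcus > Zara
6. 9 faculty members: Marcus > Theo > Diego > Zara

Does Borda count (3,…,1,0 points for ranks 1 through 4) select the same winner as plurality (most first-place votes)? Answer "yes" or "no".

Borda — scores: Zara 45, Diego 68, Theo 90, Marcus 91. Winner: Marcus.
Plurality — first-place votes: Zara 9, Diego 15, Theo 7, Marcus 18. Winner: Marcus.
The two methods agree.

yes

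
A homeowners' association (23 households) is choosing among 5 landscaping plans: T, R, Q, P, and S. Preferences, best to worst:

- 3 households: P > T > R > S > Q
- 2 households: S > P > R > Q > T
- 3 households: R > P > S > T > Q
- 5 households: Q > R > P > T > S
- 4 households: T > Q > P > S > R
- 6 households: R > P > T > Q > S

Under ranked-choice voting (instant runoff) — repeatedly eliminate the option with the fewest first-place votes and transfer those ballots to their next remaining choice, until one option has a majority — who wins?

Round 1: T 4, R 9, Q 5, P 3, S 2. Eliminate S.
Round 2: T 4, R 9, Q 5, P 5. Eliminate T.
Round 3: R 9, Q 9, P 5. Eliminate P.
Round 4: R 14, Q 9. R has a majority.

R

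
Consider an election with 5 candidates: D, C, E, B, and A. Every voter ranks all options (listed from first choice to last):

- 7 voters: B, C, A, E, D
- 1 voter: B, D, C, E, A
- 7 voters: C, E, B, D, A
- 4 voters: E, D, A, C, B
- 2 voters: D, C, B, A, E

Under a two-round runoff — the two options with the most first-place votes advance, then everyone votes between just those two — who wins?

C

Round 1 first-place votes: D 2, C 7, E 4, B 8, A 0.
B and C advance.
Runoff: B is preferred to C by 8 voters; C by 13.
C wins the runoff.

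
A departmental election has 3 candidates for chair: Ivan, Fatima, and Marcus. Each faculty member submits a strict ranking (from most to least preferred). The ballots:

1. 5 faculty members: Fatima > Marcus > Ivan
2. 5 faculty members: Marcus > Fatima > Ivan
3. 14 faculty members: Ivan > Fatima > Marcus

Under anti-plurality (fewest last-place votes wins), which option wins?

Fatima

Last-place votes: Ivan 10, Fatima 0, Marcus 14.
Fatima is ranked last by the fewest voters, so Fatima wins.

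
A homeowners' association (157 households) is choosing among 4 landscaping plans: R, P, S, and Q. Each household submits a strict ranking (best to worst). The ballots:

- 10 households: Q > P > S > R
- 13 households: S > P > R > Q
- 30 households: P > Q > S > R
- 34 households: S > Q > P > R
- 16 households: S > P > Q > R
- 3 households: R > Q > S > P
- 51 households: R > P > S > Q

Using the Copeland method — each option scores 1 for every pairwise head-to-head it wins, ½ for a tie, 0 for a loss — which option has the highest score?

R: loses to P, S, and Q → score 0.
P: beats R, S, and Q → score 3.
S: beats R and Q; loses to P → score 2.
Q: beats R; loses to P and S → score 1.
P has the best pairwise record.

P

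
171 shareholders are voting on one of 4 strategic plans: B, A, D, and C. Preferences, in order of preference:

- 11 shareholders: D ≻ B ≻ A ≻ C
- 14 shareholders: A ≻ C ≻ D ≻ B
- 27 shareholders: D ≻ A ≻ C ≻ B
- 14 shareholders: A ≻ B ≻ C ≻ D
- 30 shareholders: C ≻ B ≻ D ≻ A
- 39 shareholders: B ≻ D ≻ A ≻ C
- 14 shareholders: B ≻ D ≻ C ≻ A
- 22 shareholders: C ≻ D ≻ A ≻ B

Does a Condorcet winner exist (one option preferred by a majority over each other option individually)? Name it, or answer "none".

none

Checking pairwise contests:
C beats B 93–78.
B beats A 94–77.
B beats D 97–74.
A beats C 105–66.
Every option loses at least one head-to-head, so there is no Condorcet winner.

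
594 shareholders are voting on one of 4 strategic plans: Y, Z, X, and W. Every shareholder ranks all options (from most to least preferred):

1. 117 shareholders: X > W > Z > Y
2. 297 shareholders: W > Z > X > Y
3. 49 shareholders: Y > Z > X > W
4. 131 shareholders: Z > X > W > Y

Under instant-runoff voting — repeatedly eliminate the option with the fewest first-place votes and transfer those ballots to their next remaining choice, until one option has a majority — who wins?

Round 1: Y 49, Z 131, X 117, W 297. Eliminate Y.
Round 2: Z 180, X 117, W 297. Eliminate X.
Round 3: Z 180, W 414. W has a majority.

W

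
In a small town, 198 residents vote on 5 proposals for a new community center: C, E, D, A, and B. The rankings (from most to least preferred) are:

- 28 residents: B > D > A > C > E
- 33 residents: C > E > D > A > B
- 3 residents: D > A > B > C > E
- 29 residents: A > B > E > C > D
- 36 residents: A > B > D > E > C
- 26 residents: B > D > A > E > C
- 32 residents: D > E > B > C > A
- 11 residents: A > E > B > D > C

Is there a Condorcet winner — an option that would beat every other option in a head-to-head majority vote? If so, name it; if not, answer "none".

Checking pairwise contests:
E beats C 134–64.
D beats E 125–73.
B beats D 130–68.
D beats A 122–76.
A beats B 112–86.
Every option loses at least one head-to-head, so there is no Condorcet winner.

none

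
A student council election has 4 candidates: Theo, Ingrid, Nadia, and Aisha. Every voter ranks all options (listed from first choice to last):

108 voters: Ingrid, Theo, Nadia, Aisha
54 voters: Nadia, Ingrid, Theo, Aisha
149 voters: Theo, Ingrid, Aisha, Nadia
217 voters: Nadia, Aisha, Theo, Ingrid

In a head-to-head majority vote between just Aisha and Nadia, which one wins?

Nadia

Voters preferring Aisha to Nadia: 149; preferring Nadia to Aisha: 379.
Nadia wins the head-to-head.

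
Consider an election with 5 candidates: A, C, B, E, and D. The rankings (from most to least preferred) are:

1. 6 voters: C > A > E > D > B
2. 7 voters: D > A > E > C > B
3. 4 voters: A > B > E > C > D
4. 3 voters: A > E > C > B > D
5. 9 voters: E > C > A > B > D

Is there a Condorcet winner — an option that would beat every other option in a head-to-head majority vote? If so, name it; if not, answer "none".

Checking pairwise contests:
C beats A 15–14.
E beats C 23–6.
A beats B 29–0.
A beats E 20–9.
A beats D 22–7.
Every option loses at least one head-to-head, so there is no Condorcet winner.

none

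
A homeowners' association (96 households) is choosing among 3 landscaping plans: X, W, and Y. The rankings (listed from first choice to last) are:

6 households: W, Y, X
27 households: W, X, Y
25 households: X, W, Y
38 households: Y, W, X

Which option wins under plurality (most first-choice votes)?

Y

First-place votes: X 25, W 33, Y 38.
Y has the most first-place votes.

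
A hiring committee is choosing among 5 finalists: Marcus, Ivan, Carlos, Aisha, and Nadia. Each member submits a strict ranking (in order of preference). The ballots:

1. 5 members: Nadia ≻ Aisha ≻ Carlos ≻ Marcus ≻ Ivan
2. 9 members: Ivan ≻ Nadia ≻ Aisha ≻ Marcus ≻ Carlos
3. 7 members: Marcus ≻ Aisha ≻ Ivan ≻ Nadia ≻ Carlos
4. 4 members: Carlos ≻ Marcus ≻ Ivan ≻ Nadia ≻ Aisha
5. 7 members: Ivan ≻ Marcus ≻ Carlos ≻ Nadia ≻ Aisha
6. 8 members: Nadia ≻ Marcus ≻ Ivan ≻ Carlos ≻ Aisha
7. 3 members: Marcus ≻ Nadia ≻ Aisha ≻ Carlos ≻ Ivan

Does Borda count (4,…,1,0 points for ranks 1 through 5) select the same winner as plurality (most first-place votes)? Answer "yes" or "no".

Borda — scores: Marcus 111, Ivan 102, Carlos 51, Aisha 60, Nadia 106. Winner: Marcus.
Plurality — first-place votes: Marcus 10, Ivan 16, Carlos 4, Aisha 0, Nadia 13. Winner: Ivan.
The two methods disagree.

no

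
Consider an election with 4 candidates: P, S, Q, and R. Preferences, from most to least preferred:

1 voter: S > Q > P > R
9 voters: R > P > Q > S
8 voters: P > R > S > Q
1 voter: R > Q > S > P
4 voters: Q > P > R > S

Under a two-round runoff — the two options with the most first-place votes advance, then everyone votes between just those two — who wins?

Round 1 first-place votes: P 8, S 1, Q 4, R 10.
R and P advance.
Runoff: R is preferred to P by 10 voters; P by 13.
P wins the runoff.

P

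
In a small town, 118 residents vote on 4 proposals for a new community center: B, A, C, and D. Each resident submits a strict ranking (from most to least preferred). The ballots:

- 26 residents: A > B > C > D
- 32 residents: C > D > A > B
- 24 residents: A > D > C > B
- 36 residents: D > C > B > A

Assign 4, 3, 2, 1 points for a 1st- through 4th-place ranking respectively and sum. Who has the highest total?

B: 26·3 + 32·1 + 24·1 + 36·2 = 206
A: 26·4 + 32·2 + 24·4 + 36·1 = 300
C: 26·2 + 32·4 + 24·2 + 36·3 = 336
D: 26·1 + 32·3 + 24·3 + 36·4 = 338
D has the highest Borda score (338).

D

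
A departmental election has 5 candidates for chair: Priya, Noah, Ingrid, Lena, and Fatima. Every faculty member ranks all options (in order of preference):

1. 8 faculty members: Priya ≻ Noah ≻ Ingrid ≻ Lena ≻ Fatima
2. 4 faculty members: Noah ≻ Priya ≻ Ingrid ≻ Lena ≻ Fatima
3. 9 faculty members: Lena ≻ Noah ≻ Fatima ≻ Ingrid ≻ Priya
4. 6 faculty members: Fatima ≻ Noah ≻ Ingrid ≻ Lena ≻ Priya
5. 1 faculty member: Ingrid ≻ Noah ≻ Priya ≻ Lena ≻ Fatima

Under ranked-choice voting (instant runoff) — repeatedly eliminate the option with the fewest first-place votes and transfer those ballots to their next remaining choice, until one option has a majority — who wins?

Lena

Round 1: Priya 8, Noah 4, Ingrid 1, Lena 9, Fatima 6. Eliminate Ingrid.
Round 2: Priya 8, Noah 5, Lena 9, Fatima 6. Eliminate Noah.
Round 3: Priya 13, Lena 9, Fatima 6. Eliminate Fatima.
Round 4: Priya 13, Lena 15. Lena has a majority.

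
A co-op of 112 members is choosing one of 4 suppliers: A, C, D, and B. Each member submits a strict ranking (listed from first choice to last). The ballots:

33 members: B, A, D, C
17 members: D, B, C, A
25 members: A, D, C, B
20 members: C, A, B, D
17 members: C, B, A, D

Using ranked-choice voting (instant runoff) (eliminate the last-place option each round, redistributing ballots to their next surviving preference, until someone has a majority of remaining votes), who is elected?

Round 1: A 25, C 37, D 17, B 33. Eliminate D.
Round 2: A 25, C 37, B 50. Eliminate A.
Round 3: C 62, B 50. C has a majority.

C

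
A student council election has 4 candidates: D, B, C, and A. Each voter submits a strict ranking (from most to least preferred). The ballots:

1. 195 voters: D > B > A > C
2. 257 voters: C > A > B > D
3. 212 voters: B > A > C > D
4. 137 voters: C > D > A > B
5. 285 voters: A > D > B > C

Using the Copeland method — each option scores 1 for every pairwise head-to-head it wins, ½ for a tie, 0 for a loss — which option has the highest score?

A

D: beats B; loses to C and A → score 1.
B: beats C; loses to D and A → score 1.
C: beats D; loses to B and A → score 1.
A: beats D, B, and C → score 3.
A has the best pairwise record.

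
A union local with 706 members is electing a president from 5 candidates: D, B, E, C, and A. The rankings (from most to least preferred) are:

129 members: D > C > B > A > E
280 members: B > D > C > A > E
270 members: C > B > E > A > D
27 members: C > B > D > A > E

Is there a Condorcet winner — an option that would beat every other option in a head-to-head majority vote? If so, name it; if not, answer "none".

none

Checking pairwise contests:
B beats D 577–129.
C beats B 426–280.
D beats E 436–270.
D beats C 409–297.
D beats A 436–270.
Every option loses at least one head-to-head, so there is no Condorcet winner.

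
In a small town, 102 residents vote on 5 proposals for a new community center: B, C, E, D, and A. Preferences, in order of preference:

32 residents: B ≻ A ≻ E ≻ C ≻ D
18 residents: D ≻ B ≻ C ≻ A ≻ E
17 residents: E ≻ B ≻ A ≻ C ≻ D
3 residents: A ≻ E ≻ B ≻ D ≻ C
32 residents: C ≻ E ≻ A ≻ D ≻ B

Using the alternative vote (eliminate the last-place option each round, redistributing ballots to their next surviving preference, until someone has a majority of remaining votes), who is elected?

B

Round 1: B 32, C 32, E 17, D 18, A 3. Eliminate A.
Round 2: B 32, C 32, E 20, D 18. Eliminate D.
Round 3: B 50, C 32, E 20. Eliminate E.
Round 4: B 70, C 32. B has a majority.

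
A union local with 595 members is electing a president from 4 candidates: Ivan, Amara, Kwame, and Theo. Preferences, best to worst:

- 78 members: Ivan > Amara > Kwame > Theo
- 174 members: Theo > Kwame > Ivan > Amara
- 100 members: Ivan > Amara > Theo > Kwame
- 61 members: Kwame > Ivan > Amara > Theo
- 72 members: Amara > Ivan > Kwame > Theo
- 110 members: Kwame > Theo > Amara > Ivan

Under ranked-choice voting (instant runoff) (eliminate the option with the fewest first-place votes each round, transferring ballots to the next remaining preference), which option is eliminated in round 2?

Kwame

Round 1: Ivan 178, Amara 72, Kwame 171, Theo 174. Eliminate Amara.
Round 2: Ivan 250, Kwame 171, Theo 174. Eliminate Kwame.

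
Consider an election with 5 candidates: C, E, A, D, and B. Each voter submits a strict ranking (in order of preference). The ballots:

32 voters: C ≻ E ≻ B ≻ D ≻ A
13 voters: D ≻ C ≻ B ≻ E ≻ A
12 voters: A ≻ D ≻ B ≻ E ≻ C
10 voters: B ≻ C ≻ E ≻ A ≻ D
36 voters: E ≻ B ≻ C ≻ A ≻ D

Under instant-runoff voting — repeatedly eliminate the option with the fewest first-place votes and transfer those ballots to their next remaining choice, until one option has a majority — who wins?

C

Round 1: C 32, E 36, A 12, D 13, B 10. Eliminate B.
Round 2: C 42, E 36, A 12, D 13. Eliminate A.
Round 3: C 42, E 36, D 25. Eliminate D.
Round 4: C 55, E 48. C has a majority.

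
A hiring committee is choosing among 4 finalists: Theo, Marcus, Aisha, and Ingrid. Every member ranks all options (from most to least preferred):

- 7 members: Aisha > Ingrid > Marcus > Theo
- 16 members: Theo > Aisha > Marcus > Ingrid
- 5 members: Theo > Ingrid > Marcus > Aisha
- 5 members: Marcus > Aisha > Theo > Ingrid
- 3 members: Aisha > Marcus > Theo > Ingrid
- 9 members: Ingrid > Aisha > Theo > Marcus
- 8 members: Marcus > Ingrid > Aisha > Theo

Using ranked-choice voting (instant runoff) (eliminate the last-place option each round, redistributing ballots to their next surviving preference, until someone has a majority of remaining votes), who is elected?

Round 1: Theo 21, Marcus 13, Aisha 10, Ingrid 9. Eliminate Ingrid.
Round 2: Theo 21, Marcus 13, Aisha 19. Eliminate Marcus.
Round 3: Theo 21, Aisha 32. Aisha has a majority.

Aisha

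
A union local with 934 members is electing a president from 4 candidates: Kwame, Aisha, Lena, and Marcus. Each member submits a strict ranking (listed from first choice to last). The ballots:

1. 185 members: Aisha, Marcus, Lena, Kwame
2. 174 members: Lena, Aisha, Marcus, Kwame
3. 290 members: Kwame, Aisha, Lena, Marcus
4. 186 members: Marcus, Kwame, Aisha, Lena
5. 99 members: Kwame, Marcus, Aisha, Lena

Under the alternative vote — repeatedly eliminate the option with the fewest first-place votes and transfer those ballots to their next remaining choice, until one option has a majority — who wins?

Kwame

Round 1: Kwame 389, Aisha 185, Lena 174, Marcus 186. Eliminate Lena.
Round 2: Kwame 389, Aisha 359, Marcus 186. Eliminate Marcus.
Round 3: Kwame 575, Aisha 359. Kwame has a majority.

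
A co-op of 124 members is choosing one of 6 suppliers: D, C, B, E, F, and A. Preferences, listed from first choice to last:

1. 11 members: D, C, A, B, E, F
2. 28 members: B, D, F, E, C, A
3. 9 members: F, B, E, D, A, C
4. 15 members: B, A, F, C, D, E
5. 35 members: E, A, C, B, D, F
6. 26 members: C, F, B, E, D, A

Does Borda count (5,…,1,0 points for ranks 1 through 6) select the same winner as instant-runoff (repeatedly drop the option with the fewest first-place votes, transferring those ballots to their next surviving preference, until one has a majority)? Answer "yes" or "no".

Borda — scores: D 261, C 337, B 421, E 321, F 278, A 242. Winner: B.
Instant-runoff — R1 D 11, C 26, B 43, E 35, F 9, A 0 (A out); R2 D 11, C 26, B 43, E 35, F 9 (F out); R3 D 11, C 26, B 52, E 35 (D out); R4 C 37, B 52, E 35 (E out); R5 C 72, B 52 (C winner). Winner: C.
The two methods disagree.

no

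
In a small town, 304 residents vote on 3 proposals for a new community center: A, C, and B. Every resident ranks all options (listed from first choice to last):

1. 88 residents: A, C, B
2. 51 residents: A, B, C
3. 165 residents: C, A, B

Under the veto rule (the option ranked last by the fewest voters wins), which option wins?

A

Last-place votes: A 0, C 51, B 253.
A is ranked last by the fewest voters, so A wins.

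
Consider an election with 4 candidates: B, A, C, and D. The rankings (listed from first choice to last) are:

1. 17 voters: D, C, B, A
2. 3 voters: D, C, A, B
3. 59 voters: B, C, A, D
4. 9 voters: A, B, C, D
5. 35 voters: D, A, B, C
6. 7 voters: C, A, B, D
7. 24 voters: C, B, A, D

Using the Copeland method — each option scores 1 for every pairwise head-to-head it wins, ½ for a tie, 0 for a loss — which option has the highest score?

B: beats A, C, and D → score 3.
A: beats D; loses to B and C → score 1.
C: beats A and D; loses to B → score 2.
D: loses to B, A, and C → score 0.
B has the best pairwise record.

B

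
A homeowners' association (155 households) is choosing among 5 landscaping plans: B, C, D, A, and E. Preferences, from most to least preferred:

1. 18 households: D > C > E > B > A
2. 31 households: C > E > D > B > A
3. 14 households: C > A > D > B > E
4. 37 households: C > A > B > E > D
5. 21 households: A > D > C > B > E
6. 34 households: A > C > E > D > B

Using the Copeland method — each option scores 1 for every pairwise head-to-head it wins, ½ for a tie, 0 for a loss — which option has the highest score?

B: loses to C, D, A, and E → score 0.
C: beats B, D, A, and E → score 4.
D: beats B; loses to C, A, and E → score 1.
A: beats B, D, and E; loses to C → score 3.
E: beats B and D; loses to C and A → score 2.
C has the best pairwise record.

C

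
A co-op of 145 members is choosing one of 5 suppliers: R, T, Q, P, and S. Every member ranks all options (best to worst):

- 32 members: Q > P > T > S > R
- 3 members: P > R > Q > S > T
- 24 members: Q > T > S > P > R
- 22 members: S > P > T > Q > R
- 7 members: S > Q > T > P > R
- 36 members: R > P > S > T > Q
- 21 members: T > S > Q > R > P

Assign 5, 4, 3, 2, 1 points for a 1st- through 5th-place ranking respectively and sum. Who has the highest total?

R: 32·1 + 3·4 + 24·1 + 22·1 + 7·1 + 36·5 + 21·2 = 319
T: 32·3 + 3·1 + 24·4 + 22·3 + 7·3 + 36·2 + 21·5 = 459
Q: 32·5 + 3·3 + 24·5 + 22·2 + 7·4 + 36·1 + 21·3 = 460
P: 32·4 + 3·5 + 24·2 + 22·4 + 7·2 + 36·4 + 21·1 = 458
S: 32·2 + 3·2 + 24·3 + 22·5 + 7·5 + 36·3 + 21·4 = 479
S has the highest Borda score (479).

S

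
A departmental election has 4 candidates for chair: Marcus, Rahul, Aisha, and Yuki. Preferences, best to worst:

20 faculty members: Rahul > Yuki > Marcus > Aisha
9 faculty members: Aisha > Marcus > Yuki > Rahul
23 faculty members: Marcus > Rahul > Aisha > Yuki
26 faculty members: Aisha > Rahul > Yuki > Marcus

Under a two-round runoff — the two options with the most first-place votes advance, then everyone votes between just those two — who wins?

Round 1 first-place votes: Marcus 23, Rahul 20, Aisha 35, Yuki 0.
Aisha and Marcus advance.
Runoff: Aisha is preferred to Marcus by 35 voters; Marcus by 43.
Marcus wins the runoff.

Marcus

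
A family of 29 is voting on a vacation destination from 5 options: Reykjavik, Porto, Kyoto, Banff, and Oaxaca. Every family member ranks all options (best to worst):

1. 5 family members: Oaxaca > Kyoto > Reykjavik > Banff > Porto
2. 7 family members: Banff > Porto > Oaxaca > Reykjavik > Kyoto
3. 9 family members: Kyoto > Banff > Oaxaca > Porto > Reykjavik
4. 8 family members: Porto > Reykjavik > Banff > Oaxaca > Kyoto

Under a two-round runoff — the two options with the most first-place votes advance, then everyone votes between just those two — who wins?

Porto

Round 1 first-place votes: Reykjavik 0, Porto 8, Kyoto 9, Banff 7, Oaxaca 5.
Kyoto and Porto advance.
Runoff: Kyoto is preferred to Porto by 14 voters; Porto by 15.
Porto wins the runoff.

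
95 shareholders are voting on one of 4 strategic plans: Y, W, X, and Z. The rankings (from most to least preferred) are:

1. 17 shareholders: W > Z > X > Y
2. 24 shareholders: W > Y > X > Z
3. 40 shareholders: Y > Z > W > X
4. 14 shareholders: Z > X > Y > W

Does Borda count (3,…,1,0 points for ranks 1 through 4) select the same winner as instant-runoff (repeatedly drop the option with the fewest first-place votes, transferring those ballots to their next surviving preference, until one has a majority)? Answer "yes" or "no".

Borda — scores: Y 182, W 163, X 69, Z 156. Winner: Y.
Instant-runoff — R1 Y 40, W 41, X 0, Z 14 (X out); R2 Y 40, W 41, Z 14 (Z out); R3 Y 54, W 41 (Y winner). Winner: Y.
The two methods agree.

yes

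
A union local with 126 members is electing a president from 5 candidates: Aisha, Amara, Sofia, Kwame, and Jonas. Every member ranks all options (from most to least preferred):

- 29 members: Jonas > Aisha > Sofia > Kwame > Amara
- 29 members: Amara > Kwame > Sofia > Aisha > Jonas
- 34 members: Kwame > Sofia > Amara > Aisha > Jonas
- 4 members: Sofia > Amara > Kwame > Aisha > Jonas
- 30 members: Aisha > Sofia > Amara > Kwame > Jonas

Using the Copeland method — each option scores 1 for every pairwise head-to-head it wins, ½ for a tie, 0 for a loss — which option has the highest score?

Sofia

Aisha: beats Jonas; loses to Amara, Sofia, and Kwame → score 1.
Amara: beats Aisha and Jonas; ties Kwame; loses to Sofia → score 2.5.
Sofia: beats Aisha, Amara, and Jonas; ties Kwame → score 3.5.
Kwame: beats Aisha and Jonas; ties Amara and Sofia → score 3.
Jonas: loses to Aisha, Amara, Sofia, and Kwame → score 0.
Sofia has the best pairwise record.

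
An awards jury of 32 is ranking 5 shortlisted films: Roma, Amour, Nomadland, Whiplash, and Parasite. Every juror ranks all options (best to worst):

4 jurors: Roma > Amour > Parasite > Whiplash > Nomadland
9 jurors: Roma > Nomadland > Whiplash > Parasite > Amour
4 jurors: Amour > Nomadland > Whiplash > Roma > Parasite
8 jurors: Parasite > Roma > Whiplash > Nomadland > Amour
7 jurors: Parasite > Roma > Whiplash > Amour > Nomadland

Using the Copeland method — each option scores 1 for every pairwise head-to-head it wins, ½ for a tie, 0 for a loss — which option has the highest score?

Roma: beats Amour, Nomadland, Whiplash, and Parasite → score 4.
Amour: loses to Roma, Nomadland, Whiplash, and Parasite → score 0.
Nomadland: beats Amour; loses to Roma, Whiplash, and Parasite → score 1.
Whiplash: beats Amour and Nomadland; loses to Roma and Parasite → score 2.
Parasite: beats Amour, Nomadland, and Whiplash; loses to Roma → score 3.
Roma has the best pairwise record.

Roma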